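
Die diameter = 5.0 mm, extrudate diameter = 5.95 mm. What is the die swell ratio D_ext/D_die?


Die swell ratio = D_extrudate / D_die
= 5.95 / 5.0
= 1.19

Die swell = 1.19


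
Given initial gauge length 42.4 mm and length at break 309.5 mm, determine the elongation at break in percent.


Elongation = (Lf - L0) / L0 * 100
= (309.5 - 42.4) / 42.4 * 100
= 267.1 / 42.4 * 100
= 630.0%

630.0%


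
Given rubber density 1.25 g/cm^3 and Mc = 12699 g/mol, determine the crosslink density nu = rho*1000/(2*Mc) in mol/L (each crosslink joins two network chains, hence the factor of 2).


nu = rho * 1000 / (2 * Mc)
nu = 1.25 * 1000 / (2 * 12699)
nu = 1250.0 / 25398
nu = 0.0492 mol/L

0.0492 mol/L


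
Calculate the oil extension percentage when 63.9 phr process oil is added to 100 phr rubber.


Oil % = oil / (100 + oil) * 100
= 63.9 / (100 + 63.9) * 100
= 63.9 / 163.9 * 100
= 38.99%

38.99%


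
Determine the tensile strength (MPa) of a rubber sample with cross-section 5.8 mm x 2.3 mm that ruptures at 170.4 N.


Area = width * thickness = 5.8 * 2.3 = 13.34 mm^2
TS = force / area = 170.4 / 13.34 = 12.77 MPa

12.77 MPa


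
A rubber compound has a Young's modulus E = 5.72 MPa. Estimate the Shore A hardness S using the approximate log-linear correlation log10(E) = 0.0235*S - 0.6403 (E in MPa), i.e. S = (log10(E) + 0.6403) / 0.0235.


log10(E) = 0.0235*S - 0.6403  =>  S = (log10(E) + 0.6403) / 0.0235
log10(5.72) = 0.757396
S = (0.757396 + 0.6403) / 0.0235 = 1.397696 / 0.0235
S = 59.5

Shore A = 59.5


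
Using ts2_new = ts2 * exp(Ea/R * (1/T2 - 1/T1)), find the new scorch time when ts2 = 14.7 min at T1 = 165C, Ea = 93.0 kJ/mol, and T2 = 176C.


Convert temperatures: T1 = 165 + 273.15 = 438.15 K, T2 = 176 + 273.15 = 449.15 K
ts2_new = 14.7 * exp(93000 / 8.314 * (1/449.15 - 1/438.15))
1/T2 - 1/T1 = -5.5896e-05
ts2_new = 7.87 min

7.87 min


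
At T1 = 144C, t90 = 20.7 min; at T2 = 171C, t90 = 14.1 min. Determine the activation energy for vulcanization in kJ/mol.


T1 = 417.15 K, T2 = 444.15 K
1/T1 - 1/T2 = 1.4573e-04
ln(t1/t2) = ln(20.7/14.1) = 0.3840
Ea = 8.314 * 0.3840 / 1.4573e-04 = 21905.4870 J/mol
Ea = 21.91 kJ/mol

21.91 kJ/mol


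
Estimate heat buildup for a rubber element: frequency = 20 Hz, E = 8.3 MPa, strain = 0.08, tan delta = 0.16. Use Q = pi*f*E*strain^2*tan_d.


Q = pi * f * E * strain^2 * tan_d
= pi * 20 * 8.3 * 0.08^2 * 0.16
= pi * 20 * 8.3 * 0.0064 * 0.16
= 0.5340

Q = 0.5340


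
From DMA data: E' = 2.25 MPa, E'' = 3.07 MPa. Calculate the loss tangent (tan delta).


tan delta = E'' / E'
= 3.07 / 2.25
= 1.3644

tan delta = 1.3644


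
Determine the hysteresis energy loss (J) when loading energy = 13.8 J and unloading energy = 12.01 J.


Hysteresis loss = loading - unloading
= 13.8 - 12.01
= 1.79 J

1.79 J


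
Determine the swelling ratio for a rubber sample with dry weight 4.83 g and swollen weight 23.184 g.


Q = W_swollen / W_dry
Q = 23.184 / 4.83
Q = 4.8

Q = 4.8


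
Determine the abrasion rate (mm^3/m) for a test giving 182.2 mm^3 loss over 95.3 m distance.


Rate = volume_loss / distance
= 182.2 / 95.3
= 1.912 mm^3/m

1.912 mm^3/m


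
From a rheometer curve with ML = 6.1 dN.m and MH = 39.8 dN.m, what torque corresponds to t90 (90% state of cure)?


M90 = ML + 0.9 * (MH - ML)
M90 = 6.1 + 0.9 * (39.8 - 6.1)
M90 = 6.1 + 0.9 * 33.7
M90 = 36.43 dN.m

36.43 dN.m


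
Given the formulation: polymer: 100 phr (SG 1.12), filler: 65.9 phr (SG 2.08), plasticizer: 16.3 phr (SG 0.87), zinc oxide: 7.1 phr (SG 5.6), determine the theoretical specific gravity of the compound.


Sum of weights = 189.3
Volume contributions:
  polymer: 100/1.12 = 89.2857
  filler: 65.9/2.08 = 31.6827
  plasticizer: 16.3/0.87 = 18.7356
  zinc oxide: 7.1/5.6 = 1.2679
Sum of volumes = 140.9719
SG = 189.3 / 140.9719 = 1.343

SG = 1.343


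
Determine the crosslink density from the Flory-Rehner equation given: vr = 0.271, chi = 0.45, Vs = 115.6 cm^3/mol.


ln(1 - vr) = ln(1 - 0.271) = -0.3161
Numerator = -((-0.3161) + 0.271 + 0.45 * 0.271^2) = 0.0120
Denominator = 115.6 * (0.271^(1/3) - 0.271/2) = 59.1441
nu = 0.0120 / 59.1441 = 2.0345e-04 mol/cm^3

2.0345e-04 mol/cm^3


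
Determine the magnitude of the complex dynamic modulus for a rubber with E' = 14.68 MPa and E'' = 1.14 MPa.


|E*| = sqrt(E'^2 + E''^2)
= sqrt(14.68^2 + 1.14^2)
= sqrt(215.5024 + 1.2996)
= 14.724 MPa

14.724 MPa


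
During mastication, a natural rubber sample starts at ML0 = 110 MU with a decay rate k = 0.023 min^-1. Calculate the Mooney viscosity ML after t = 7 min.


ML = ML0 * exp(-k * t)
ML = 110 * exp(-0.023 * 7)
ML = 110 * 0.8513
ML = 93.64 MU

93.64 MU


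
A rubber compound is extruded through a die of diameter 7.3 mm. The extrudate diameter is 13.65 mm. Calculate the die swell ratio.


Die swell ratio = D_extrudate / D_die
= 13.65 / 7.3
= 1.87

Die swell = 1.87


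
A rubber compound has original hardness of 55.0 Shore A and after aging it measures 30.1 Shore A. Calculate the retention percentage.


Retention = aged / original * 100
= 30.1 / 55.0 * 100
= 54.7%

54.7%


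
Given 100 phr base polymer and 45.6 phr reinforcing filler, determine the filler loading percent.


Filler % = filler / (rubber + filler) * 100
= 45.6 / (100 + 45.6) * 100
= 45.6 / 145.6 * 100
= 31.32%

31.32%


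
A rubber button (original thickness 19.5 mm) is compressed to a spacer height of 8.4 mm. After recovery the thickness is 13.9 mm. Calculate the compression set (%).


CS = (t0 - recovered) / (t0 - ts) * 100
= (19.5 - 13.9) / (19.5 - 8.4) * 100
= 5.6 / 11.1 * 100
= 50.5%

50.5%


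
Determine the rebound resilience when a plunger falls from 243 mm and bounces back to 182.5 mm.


Resilience = h_rebound / h_drop * 100
= 182.5 / 243 * 100
= 75.1%

75.1%


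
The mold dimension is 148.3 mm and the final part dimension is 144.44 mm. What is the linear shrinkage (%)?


Shrinkage = (mold - part) / mold * 100
= (148.3 - 144.44) / 148.3 * 100
= 3.86 / 148.3 * 100
= 2.6%

2.6%


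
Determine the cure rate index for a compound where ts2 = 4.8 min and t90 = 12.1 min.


CRI = 100 / (t90 - ts2)
= 100 / (12.1 - 4.8)
= 100 / 7.3
= 13.7 min^-1

13.7 min^-1


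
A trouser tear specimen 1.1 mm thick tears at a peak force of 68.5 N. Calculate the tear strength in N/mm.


Tear strength = force / thickness
= 68.5 / 1.1
= 62.27 N/mm

62.27 N/mm


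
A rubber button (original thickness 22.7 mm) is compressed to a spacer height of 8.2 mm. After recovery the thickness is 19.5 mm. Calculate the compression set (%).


CS = (t0 - recovered) / (t0 - ts) * 100
= (22.7 - 19.5) / (22.7 - 8.2) * 100
= 3.2 / 14.5 * 100
= 22.1%

22.1%


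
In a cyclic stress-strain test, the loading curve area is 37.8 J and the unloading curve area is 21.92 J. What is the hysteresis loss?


Hysteresis loss = loading - unloading
= 37.8 - 21.92
= 15.88 J

15.88 J


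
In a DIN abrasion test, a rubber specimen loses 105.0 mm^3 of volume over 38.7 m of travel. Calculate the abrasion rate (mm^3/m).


Rate = volume_loss / distance
= 105.0 / 38.7
= 2.713 mm^3/m

2.713 mm^3/m


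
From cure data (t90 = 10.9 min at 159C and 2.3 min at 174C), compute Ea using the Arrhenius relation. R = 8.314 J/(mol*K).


T1 = 432.15 K, T2 = 447.15 K
1/T1 - 1/T2 = 7.7625e-05
ln(t1/t2) = ln(10.9/2.3) = 1.5559
Ea = 8.314 * 1.5559 / 7.7625e-05 = 166638.4668 J/mol
Ea = 166.64 kJ/mol

166.64 kJ/mol


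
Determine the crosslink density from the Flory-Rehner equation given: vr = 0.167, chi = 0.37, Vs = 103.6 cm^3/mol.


ln(1 - vr) = ln(1 - 0.167) = -0.1827
Numerator = -((-0.1827) + 0.167 + 0.37 * 0.167^2) = 0.0054
Denominator = 103.6 * (0.167^(1/3) - 0.167/2) = 48.4007
nu = 0.0054 / 48.4007 = 1.1162e-04 mol/cm^3

1.1162e-04 mol/cm^3


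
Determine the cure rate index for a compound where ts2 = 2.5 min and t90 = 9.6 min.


CRI = 100 / (t90 - ts2)
= 100 / (9.6 - 2.5)
= 100 / 7.1
= 14.08 min^-1

14.08 min^-1


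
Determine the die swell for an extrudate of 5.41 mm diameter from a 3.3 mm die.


Die swell ratio = D_extrudate / D_die
= 5.41 / 3.3
= 1.639

Die swell = 1.639


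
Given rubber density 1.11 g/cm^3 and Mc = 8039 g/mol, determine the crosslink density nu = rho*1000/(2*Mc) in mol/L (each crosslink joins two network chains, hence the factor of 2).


nu = rho * 1000 / (2 * Mc)
nu = 1.11 * 1000 / (2 * 8039)
nu = 1110.0 / 16078
nu = 0.0690 mol/L

0.0690 mol/L


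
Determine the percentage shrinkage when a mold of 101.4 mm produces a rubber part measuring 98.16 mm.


Shrinkage = (mold - part) / mold * 100
= (101.4 - 98.16) / 101.4 * 100
= 3.24 / 101.4 * 100
= 3.2%

3.2%


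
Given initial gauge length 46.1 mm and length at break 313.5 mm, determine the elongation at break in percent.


Elongation = (Lf - L0) / L0 * 100
= (313.5 - 46.1) / 46.1 * 100
= 267.4 / 46.1 * 100
= 580.0%

580.0%


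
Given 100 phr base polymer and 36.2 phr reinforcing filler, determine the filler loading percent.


Filler % = filler / (rubber + filler) * 100
= 36.2 / (100 + 36.2) * 100
= 36.2 / 136.2 * 100
= 26.58%

26.58%


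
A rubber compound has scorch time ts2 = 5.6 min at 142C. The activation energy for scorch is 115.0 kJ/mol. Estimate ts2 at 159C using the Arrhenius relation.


Convert temperatures: T1 = 142 + 273.15 = 415.15 K, T2 = 159 + 273.15 = 432.15 K
ts2_new = 5.6 * exp(115000 / 8.314 * (1/432.15 - 1/415.15))
1/T2 - 1/T1 = -9.4757e-05
ts2_new = 1.51 min

1.51 min


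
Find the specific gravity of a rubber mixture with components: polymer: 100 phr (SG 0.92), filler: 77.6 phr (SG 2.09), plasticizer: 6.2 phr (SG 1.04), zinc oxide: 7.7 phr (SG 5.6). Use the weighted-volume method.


Sum of weights = 191.5
Volume contributions:
  polymer: 100/0.92 = 108.6957
  filler: 77.6/2.09 = 37.1292
  plasticizer: 6.2/1.04 = 5.9615
  zinc oxide: 7.7/5.6 = 1.3750
Sum of volumes = 153.1614
SG = 191.5 / 153.1614 = 1.25

SG = 1.25


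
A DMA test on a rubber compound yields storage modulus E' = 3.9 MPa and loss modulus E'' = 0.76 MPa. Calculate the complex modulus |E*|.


|E*| = sqrt(E'^2 + E''^2)
= sqrt(3.9^2 + 0.76^2)
= sqrt(15.2100 + 0.5776)
= 3.973 MPa

3.973 MPa


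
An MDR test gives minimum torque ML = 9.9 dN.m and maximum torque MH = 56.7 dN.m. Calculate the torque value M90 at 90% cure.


M90 = ML + 0.9 * (MH - ML)
M90 = 9.9 + 0.9 * (56.7 - 9.9)
M90 = 9.9 + 0.9 * 46.8
M90 = 52.02 dN.m

52.02 dN.m


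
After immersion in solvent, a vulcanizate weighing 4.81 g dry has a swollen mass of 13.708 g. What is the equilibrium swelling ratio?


Q = W_swollen / W_dry
Q = 13.708 / 4.81
Q = 2.85

Q = 2.85


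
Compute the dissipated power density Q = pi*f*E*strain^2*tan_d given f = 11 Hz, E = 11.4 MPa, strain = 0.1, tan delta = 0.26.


Q = pi * f * E * strain^2 * tan_d
= pi * 11 * 11.4 * 0.1^2 * 0.26
= pi * 11 * 11.4 * 0.0100 * 0.26
= 1.0243

Q = 1.0243


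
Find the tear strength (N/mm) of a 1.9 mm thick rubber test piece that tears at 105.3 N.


Tear strength = force / thickness
= 105.3 / 1.9
= 55.42 N/mm

55.42 N/mm


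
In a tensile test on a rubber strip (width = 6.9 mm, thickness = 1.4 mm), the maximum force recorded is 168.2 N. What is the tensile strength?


Area = width * thickness = 6.9 * 1.4 = 9.66 mm^2
TS = force / area = 168.2 / 9.66 = 17.41 MPa

17.41 MPa


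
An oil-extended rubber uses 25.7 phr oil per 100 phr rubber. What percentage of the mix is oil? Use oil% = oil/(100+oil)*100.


Oil % = oil / (100 + oil) * 100
= 25.7 / (100 + 25.7) * 100
= 25.7 / 125.7 * 100
= 20.45%

20.45%


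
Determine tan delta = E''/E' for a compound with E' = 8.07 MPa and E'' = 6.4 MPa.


tan delta = E'' / E'
= 6.4 / 8.07
= 0.7931

tan delta = 0.7931


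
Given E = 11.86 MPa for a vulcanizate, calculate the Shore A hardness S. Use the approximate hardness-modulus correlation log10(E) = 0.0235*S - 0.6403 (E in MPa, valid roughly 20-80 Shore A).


log10(E) = 0.0235*S - 0.6403  =>  S = (log10(E) + 0.6403) / 0.0235
log10(11.86) = 1.074085
S = (1.074085 + 0.6403) / 0.0235 = 1.714385 / 0.0235
S = 73.0

Shore A = 73.0


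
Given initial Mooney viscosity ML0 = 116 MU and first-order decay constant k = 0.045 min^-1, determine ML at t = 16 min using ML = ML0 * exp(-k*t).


ML = ML0 * exp(-k * t)
ML = 116 * exp(-0.045 * 16)
ML = 116 * 0.4868
ML = 56.46 MU

56.46 MU


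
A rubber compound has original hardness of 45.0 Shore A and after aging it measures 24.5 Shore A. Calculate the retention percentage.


Retention = aged / original * 100
= 24.5 / 45.0 * 100
= 54.4%

54.4%


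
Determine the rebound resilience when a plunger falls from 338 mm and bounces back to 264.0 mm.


Resilience = h_rebound / h_drop * 100
= 264.0 / 338 * 100
= 78.1%

78.1%


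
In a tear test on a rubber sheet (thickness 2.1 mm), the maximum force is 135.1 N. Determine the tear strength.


Tear strength = force / thickness
= 135.1 / 2.1
= 64.33 N/mm

64.33 N/mm


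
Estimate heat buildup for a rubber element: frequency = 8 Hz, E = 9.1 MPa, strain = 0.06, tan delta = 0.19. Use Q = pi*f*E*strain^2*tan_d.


Q = pi * f * E * strain^2 * tan_d
= pi * 8 * 9.1 * 0.06^2 * 0.19
= pi * 8 * 9.1 * 0.0036 * 0.19
= 0.1564

Q = 0.1564


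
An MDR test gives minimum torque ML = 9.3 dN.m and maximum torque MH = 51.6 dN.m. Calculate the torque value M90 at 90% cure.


M90 = ML + 0.9 * (MH - ML)
M90 = 9.3 + 0.9 * (51.6 - 9.3)
M90 = 9.3 + 0.9 * 42.3
M90 = 47.37 dN.m

47.37 dN.m


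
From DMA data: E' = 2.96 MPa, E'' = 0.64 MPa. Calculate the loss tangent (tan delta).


tan delta = E'' / E'
= 0.64 / 2.96
= 0.2162

tan delta = 0.2162


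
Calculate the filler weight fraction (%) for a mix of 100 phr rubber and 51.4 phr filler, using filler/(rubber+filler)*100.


Filler % = filler / (rubber + filler) * 100
= 51.4 / (100 + 51.4) * 100
= 51.4 / 151.4 * 100
= 33.95%

33.95%


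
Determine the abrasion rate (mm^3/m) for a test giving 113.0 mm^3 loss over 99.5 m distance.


Rate = volume_loss / distance
= 113.0 / 99.5
= 1.136 mm^3/m

1.136 mm^3/m


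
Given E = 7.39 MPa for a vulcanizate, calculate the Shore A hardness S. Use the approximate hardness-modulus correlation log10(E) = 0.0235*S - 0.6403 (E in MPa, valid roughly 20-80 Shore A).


log10(E) = 0.0235*S - 0.6403  =>  S = (log10(E) + 0.6403) / 0.0235
log10(7.39) = 0.868644
S = (0.868644 + 0.6403) / 0.0235 = 1.508944 / 0.0235
S = 64.2

Shore A = 64.2


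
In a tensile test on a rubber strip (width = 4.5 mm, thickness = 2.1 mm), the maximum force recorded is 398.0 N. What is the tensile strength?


Area = width * thickness = 4.5 * 2.1 = 9.45 mm^2
TS = force / area = 398.0 / 9.45 = 42.12 MPa

42.12 MPa


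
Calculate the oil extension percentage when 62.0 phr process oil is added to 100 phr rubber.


Oil % = oil / (100 + oil) * 100
= 62.0 / (100 + 62.0) * 100
= 62.0 / 162.0 * 100
= 38.27%

38.27%


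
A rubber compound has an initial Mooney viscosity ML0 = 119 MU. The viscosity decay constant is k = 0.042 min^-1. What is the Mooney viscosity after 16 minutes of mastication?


ML = ML0 * exp(-k * t)
ML = 119 * exp(-0.042 * 16)
ML = 119 * 0.5107
ML = 60.77 MU

60.77 MU


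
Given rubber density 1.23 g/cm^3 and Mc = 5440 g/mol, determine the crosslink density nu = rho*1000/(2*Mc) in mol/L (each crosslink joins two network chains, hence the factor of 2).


nu = rho * 1000 / (2 * Mc)
nu = 1.23 * 1000 / (2 * 5440)
nu = 1230.0 / 10880
nu = 0.1131 mol/L

0.1131 mol/L


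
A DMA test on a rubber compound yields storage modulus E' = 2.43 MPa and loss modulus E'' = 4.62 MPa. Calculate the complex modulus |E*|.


|E*| = sqrt(E'^2 + E''^2)
= sqrt(2.43^2 + 4.62^2)
= sqrt(5.9049 + 21.3444)
= 5.22 MPa

5.22 MPa


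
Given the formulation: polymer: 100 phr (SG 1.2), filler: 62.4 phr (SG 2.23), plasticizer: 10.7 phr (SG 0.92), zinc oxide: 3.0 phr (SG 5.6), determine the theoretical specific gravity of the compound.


Sum of weights = 176.1
Volume contributions:
  polymer: 100/1.2 = 83.3333
  filler: 62.4/2.23 = 27.9821
  plasticizer: 10.7/0.92 = 11.6304
  zinc oxide: 3.0/5.6 = 0.5357
Sum of volumes = 123.4815
SG = 176.1 / 123.4815 = 1.426

SG = 1.426


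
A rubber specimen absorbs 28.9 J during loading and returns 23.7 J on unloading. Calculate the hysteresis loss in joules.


Hysteresis loss = loading - unloading
= 28.9 - 23.7
= 5.2 J

5.2 J


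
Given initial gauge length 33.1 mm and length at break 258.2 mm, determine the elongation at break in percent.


Elongation = (Lf - L0) / L0 * 100
= (258.2 - 33.1) / 33.1 * 100
= 225.1 / 33.1 * 100
= 680.1%

680.1%


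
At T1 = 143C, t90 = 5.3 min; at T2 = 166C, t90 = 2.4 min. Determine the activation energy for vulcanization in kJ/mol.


T1 = 416.15 K, T2 = 439.15 K
1/T1 - 1/T2 = 1.2585e-04
ln(t1/t2) = ln(5.3/2.4) = 0.7922
Ea = 8.314 * 0.7922 / 1.2585e-04 = 52336.0191 J/mol
Ea = 52.34 kJ/mol

52.34 kJ/mol


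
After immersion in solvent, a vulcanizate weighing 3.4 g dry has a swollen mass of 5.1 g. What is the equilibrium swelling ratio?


Q = W_swollen / W_dry
Q = 5.1 / 3.4
Q = 1.5

Q = 1.5


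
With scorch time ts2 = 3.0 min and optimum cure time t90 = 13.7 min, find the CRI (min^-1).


CRI = 100 / (t90 - ts2)
= 100 / (13.7 - 3.0)
= 100 / 10.7
= 9.35 min^-1

9.35 min^-1


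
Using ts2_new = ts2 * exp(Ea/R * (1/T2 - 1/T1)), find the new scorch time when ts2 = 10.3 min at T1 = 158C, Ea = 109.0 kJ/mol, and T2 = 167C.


Convert temperatures: T1 = 158 + 273.15 = 431.15 K, T2 = 167 + 273.15 = 440.15 K
ts2_new = 10.3 * exp(109000 / 8.314 * (1/440.15 - 1/431.15))
1/T2 - 1/T1 = -4.7426e-05
ts2_new = 5.53 min

5.53 min


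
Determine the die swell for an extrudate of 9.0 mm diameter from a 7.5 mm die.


Die swell ratio = D_extrudate / D_die
= 9.0 / 7.5
= 1.2

Die swell = 1.2


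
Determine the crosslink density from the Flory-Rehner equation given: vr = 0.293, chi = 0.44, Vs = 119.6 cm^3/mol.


ln(1 - vr) = ln(1 - 0.293) = -0.3467
Numerator = -((-0.3467) + 0.293 + 0.44 * 0.293^2) = 0.0160
Denominator = 119.6 * (0.293^(1/3) - 0.293/2) = 61.9152
nu = 0.0160 / 61.9152 = 2.5763e-04 mol/cm^3

2.5763e-04 mol/cm^3


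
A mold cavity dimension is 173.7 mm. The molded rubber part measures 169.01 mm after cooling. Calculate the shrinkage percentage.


Shrinkage = (mold - part) / mold * 100
= (173.7 - 169.01) / 173.7 * 100
= 4.69 / 173.7 * 100
= 2.7%

2.7%


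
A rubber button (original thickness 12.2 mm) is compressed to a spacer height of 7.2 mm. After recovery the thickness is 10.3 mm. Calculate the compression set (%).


CS = (t0 - recovered) / (t0 - ts) * 100
= (12.2 - 10.3) / (12.2 - 7.2) * 100
= 1.9 / 5.0 * 100
= 38.0%

38.0%


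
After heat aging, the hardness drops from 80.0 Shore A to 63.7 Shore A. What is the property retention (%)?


Retention = aged / original * 100
= 63.7 / 80.0 * 100
= 79.6%

79.6%


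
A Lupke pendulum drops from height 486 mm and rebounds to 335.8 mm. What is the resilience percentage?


Resilience = h_rebound / h_drop * 100
= 335.8 / 486 * 100
= 69.1%

69.1%


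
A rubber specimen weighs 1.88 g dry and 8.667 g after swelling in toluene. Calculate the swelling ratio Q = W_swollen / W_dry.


Q = W_swollen / W_dry
Q = 8.667 / 1.88
Q = 4.61

Q = 4.61


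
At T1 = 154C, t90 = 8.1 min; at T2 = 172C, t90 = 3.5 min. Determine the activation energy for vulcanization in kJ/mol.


T1 = 427.15 K, T2 = 445.15 K
1/T1 - 1/T2 = 9.4664e-05
ln(t1/t2) = ln(8.1/3.5) = 0.8391
Ea = 8.314 * 0.8391 / 9.4664e-05 = 73695.0962 J/mol
Ea = 73.7 kJ/mol

73.7 kJ/mol


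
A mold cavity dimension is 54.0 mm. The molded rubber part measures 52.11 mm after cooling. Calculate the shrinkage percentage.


Shrinkage = (mold - part) / mold * 100
= (54.0 - 52.11) / 54.0 * 100
= 1.89 / 54.0 * 100
= 3.5%

3.5%


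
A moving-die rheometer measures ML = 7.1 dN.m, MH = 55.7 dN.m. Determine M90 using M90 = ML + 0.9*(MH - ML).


M90 = ML + 0.9 * (MH - ML)
M90 = 7.1 + 0.9 * (55.7 - 7.1)
M90 = 7.1 + 0.9 * 48.6
M90 = 50.84 dN.m

50.84 dN.m


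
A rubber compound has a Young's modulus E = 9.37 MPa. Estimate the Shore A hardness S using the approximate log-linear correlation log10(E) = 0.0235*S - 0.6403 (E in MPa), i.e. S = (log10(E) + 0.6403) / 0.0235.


log10(E) = 0.0235*S - 0.6403  =>  S = (log10(E) + 0.6403) / 0.0235
log10(9.37) = 0.971740
S = (0.971740 + 0.6403) / 0.0235 = 1.612040 / 0.0235
S = 68.6

Shore A = 68.6


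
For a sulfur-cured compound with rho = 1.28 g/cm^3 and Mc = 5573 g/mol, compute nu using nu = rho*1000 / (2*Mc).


nu = rho * 1000 / (2 * Mc)
nu = 1.28 * 1000 / (2 * 5573)
nu = 1280.0 / 11146
nu = 0.1148 mol/L

0.1148 mol/L


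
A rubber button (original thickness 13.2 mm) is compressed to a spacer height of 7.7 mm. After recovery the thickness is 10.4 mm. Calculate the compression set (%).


CS = (t0 - recovered) / (t0 - ts) * 100
= (13.2 - 10.4) / (13.2 - 7.7) * 100
= 2.8 / 5.5 * 100
= 50.9%

50.9%


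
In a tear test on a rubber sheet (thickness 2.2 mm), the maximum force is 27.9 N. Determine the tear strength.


Tear strength = force / thickness
= 27.9 / 2.2
= 12.68 N/mm

12.68 N/mm


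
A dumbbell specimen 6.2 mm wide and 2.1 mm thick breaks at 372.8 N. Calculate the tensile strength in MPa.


Area = width * thickness = 6.2 * 2.1 = 13.02 mm^2
TS = force / area = 372.8 / 13.02 = 28.63 MPa

28.63 MPa


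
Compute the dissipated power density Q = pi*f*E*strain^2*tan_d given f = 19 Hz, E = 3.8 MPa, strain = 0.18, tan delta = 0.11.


Q = pi * f * E * strain^2 * tan_d
= pi * 19 * 3.8 * 0.18^2 * 0.11
= pi * 19 * 3.8 * 0.0324 * 0.11
= 0.8084

Q = 0.8084


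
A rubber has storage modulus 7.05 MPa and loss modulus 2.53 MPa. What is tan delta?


tan delta = E'' / E'
= 2.53 / 7.05
= 0.3589

tan delta = 0.3589


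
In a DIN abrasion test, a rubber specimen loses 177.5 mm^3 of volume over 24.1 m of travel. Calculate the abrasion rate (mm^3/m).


Rate = volume_loss / distance
= 177.5 / 24.1
= 7.365 mm^3/m

7.365 mm^3/m


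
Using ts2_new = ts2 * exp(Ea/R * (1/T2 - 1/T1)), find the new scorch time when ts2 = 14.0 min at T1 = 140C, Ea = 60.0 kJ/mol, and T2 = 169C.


Convert temperatures: T1 = 140 + 273.15 = 413.15 K, T2 = 169 + 273.15 = 442.15 K
ts2_new = 14.0 * exp(60000 / 8.314 * (1/442.15 - 1/413.15))
1/T2 - 1/T1 = -1.5875e-04
ts2_new = 4.45 min

4.45 min


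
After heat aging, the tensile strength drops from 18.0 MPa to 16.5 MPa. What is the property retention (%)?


Retention = aged / original * 100
= 16.5 / 18.0 * 100
= 91.7%

91.7%


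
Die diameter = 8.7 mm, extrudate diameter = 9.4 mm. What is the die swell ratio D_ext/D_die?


Die swell ratio = D_extrudate / D_die
= 9.4 / 8.7
= 1.08

Die swell = 1.08


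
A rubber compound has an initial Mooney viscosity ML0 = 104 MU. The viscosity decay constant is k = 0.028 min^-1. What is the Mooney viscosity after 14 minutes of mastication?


ML = ML0 * exp(-k * t)
ML = 104 * exp(-0.028 * 14)
ML = 104 * 0.6757
ML = 70.27 MU

70.27 MU


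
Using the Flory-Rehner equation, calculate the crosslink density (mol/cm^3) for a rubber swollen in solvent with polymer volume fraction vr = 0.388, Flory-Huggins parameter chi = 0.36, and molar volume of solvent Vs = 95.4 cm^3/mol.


ln(1 - vr) = ln(1 - 0.388) = -0.4910
Numerator = -((-0.4910) + 0.388 + 0.36 * 0.388^2) = 0.0488
Denominator = 95.4 * (0.388^(1/3) - 0.388/2) = 51.0737
nu = 0.0488 / 51.0737 = 9.5601e-04 mol/cm^3

9.5601e-04 mol/cm^3


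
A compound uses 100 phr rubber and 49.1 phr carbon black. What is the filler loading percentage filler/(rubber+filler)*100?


Filler % = filler / (rubber + filler) * 100
= 49.1 / (100 + 49.1) * 100
= 49.1 / 149.1 * 100
= 32.93%

32.93%


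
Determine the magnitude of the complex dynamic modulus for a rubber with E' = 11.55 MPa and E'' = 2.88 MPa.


|E*| = sqrt(E'^2 + E''^2)
= sqrt(11.55^2 + 2.88^2)
= sqrt(133.4025 + 8.2944)
= 11.904 MPa

11.904 MPa


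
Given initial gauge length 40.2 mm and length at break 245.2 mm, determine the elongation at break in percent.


Elongation = (Lf - L0) / L0 * 100
= (245.2 - 40.2) / 40.2 * 100
= 205.0 / 40.2 * 100
= 510.0%

510.0%


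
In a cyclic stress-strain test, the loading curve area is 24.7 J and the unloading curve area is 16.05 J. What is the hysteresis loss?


Hysteresis loss = loading - unloading
= 24.7 - 16.05
= 8.65 J

8.65 J


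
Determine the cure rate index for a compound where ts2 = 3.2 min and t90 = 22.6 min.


CRI = 100 / (t90 - ts2)
= 100 / (22.6 - 3.2)
= 100 / 19.4
= 5.15 min^-1

5.15 min^-1


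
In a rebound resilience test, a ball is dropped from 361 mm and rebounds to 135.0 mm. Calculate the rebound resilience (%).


Resilience = h_rebound / h_drop * 100
= 135.0 / 361 * 100
= 37.4%

37.4%


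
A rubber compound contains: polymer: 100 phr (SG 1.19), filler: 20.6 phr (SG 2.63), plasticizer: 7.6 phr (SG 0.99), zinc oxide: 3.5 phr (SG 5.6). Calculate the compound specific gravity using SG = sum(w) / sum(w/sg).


Sum of weights = 131.7
Volume contributions:
  polymer: 100/1.19 = 84.0336
  filler: 20.6/2.63 = 7.8327
  plasticizer: 7.6/0.99 = 7.6768
  zinc oxide: 3.5/5.6 = 0.6250
Sum of volumes = 100.1681
SG = 131.7 / 100.1681 = 1.315

SG = 1.315


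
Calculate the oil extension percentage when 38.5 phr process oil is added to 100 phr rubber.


Oil % = oil / (100 + oil) * 100
= 38.5 / (100 + 38.5) * 100
= 38.5 / 138.5 * 100
= 27.8%

27.8%


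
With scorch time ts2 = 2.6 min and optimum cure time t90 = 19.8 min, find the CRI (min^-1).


CRI = 100 / (t90 - ts2)
= 100 / (19.8 - 2.6)
= 100 / 17.2
= 5.81 min^-1

5.81 min^-1


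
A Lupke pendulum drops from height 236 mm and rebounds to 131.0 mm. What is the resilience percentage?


Resilience = h_rebound / h_drop * 100
= 131.0 / 236 * 100
= 55.5%

55.5%


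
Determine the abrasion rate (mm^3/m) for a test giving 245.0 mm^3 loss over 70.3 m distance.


Rate = volume_loss / distance
= 245.0 / 70.3
= 3.485 mm^3/m

3.485 mm^3/m


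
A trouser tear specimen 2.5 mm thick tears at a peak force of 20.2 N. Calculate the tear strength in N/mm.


Tear strength = force / thickness
= 20.2 / 2.5
= 8.08 N/mm

8.08 N/mm


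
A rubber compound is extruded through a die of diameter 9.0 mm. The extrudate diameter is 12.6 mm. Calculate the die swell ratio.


Die swell ratio = D_extrudate / D_die
= 12.6 / 9.0
= 1.4

Die swell = 1.4


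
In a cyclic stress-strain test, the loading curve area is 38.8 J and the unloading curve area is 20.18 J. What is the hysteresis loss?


Hysteresis loss = loading - unloading
= 38.8 - 20.18
= 18.62 J

18.62 J


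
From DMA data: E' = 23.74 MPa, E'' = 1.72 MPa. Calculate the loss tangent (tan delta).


tan delta = E'' / E'
= 1.72 / 23.74
= 0.0725

tan delta = 0.0725


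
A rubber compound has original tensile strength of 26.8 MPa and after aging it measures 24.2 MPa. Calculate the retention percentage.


Retention = aged / original * 100
= 24.2 / 26.8 * 100
= 90.3%

90.3%


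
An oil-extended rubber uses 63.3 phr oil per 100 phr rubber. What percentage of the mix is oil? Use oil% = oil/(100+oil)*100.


Oil % = oil / (100 + oil) * 100
= 63.3 / (100 + 63.3) * 100
= 63.3 / 163.3 * 100
= 38.76%

38.76%


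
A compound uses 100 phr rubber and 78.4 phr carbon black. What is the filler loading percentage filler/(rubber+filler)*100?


Filler % = filler / (rubber + filler) * 100
= 78.4 / (100 + 78.4) * 100
= 78.4 / 178.4 * 100
= 43.95%

43.95%


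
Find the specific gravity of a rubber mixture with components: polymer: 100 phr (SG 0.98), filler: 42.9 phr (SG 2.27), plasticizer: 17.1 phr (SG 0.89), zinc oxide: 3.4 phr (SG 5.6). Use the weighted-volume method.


Sum of weights = 163.4
Volume contributions:
  polymer: 100/0.98 = 102.0408
  filler: 42.9/2.27 = 18.8987
  plasticizer: 17.1/0.89 = 19.2135
  zinc oxide: 3.4/5.6 = 0.6071
Sum of volumes = 140.7601
SG = 163.4 / 140.7601 = 1.161

SG = 1.161


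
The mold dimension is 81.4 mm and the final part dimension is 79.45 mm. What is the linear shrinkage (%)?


Shrinkage = (mold - part) / mold * 100
= (81.4 - 79.45) / 81.4 * 100
= 1.95 / 81.4 * 100
= 2.4%

2.4%


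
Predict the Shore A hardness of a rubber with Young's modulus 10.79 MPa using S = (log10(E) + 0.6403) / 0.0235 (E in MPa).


log10(E) = 0.0235*S - 0.6403  =>  S = (log10(E) + 0.6403) / 0.0235
log10(10.79) = 1.033021
S = (1.033021 + 0.6403) / 0.0235 = 1.673321 / 0.0235
S = 71.2

Shore A = 71.2


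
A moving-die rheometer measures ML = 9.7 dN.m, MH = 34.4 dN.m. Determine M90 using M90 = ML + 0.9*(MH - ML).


M90 = ML + 0.9 * (MH - ML)
M90 = 9.7 + 0.9 * (34.4 - 9.7)
M90 = 9.7 + 0.9 * 24.7
M90 = 31.93 dN.m

31.93 dN.m


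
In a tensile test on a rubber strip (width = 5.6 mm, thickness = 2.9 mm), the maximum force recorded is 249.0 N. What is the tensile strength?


Area = width * thickness = 5.6 * 2.9 = 16.24 mm^2
TS = force / area = 249.0 / 16.24 = 15.33 MPa

15.33 MPa


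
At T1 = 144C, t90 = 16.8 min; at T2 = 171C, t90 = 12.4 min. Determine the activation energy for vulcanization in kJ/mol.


T1 = 417.15 K, T2 = 444.15 K
1/T1 - 1/T2 = 1.4573e-04
ln(t1/t2) = ln(16.8/12.4) = 0.3037
Ea = 8.314 * 0.3037 / 1.4573e-04 = 17325.5812 J/mol
Ea = 17.33 kJ/mol

17.33 kJ/mol


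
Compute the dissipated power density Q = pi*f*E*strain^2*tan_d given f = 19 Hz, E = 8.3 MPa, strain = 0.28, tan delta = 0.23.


Q = pi * f * E * strain^2 * tan_d
= pi * 19 * 8.3 * 0.28^2 * 0.23
= pi * 19 * 8.3 * 0.0784 * 0.23
= 8.9336

Q = 8.9336


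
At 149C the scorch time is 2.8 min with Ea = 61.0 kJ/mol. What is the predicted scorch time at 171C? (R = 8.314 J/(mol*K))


Convert temperatures: T1 = 149 + 273.15 = 422.15 K, T2 = 171 + 273.15 = 444.15 K
ts2_new = 2.8 * exp(61000 / 8.314 * (1/444.15 - 1/422.15))
1/T2 - 1/T1 = -1.1733e-04
ts2_new = 1.18 min

1.18 min


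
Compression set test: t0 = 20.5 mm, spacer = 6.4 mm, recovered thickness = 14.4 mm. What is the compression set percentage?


CS = (t0 - recovered) / (t0 - ts) * 100
= (20.5 - 14.4) / (20.5 - 6.4) * 100
= 6.1 / 14.1 * 100
= 43.3%

43.3%


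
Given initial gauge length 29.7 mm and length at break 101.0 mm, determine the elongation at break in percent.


Elongation = (Lf - L0) / L0 * 100
= (101.0 - 29.7) / 29.7 * 100
= 71.3 / 29.7 * 100
= 240.1%

240.1%


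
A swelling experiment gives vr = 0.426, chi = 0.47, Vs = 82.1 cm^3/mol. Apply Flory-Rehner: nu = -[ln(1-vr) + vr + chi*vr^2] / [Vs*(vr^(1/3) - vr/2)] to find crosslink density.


ln(1 - vr) = ln(1 - 0.426) = -0.5551
Numerator = -((-0.5551) + 0.426 + 0.47 * 0.426^2) = 0.0438
Denominator = 82.1 * (0.426^(1/3) - 0.426/2) = 44.2877
nu = 0.0438 / 44.2877 = 9.8971e-04 mol/cm^3

9.8971e-04 mol/cm^3


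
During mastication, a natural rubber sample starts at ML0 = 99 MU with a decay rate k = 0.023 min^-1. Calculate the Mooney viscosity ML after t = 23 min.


ML = ML0 * exp(-k * t)
ML = 99 * exp(-0.023 * 23)
ML = 99 * 0.5892
ML = 58.33 MU

58.33 MU


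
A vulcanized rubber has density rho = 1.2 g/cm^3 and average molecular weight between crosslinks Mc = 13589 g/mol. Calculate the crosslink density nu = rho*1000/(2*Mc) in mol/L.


nu = rho * 1000 / (2 * Mc)
nu = 1.2 * 1000 / (2 * 13589)
nu = 1200.0 / 27178
nu = 0.0442 mol/L

0.0442 mol/L


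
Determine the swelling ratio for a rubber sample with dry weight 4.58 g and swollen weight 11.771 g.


Q = W_swollen / W_dry
Q = 11.771 / 4.58
Q = 2.57

Q = 2.57


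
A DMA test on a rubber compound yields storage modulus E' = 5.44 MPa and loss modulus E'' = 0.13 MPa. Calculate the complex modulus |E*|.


|E*| = sqrt(E'^2 + E''^2)
= sqrt(5.44^2 + 0.13^2)
= sqrt(29.5936 + 0.0169)
= 5.442 MPa

5.442 MPa


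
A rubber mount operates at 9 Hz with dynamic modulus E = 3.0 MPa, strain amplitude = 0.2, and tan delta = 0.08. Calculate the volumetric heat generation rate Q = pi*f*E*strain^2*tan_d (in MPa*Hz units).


Q = pi * f * E * strain^2 * tan_d
= pi * 9 * 3.0 * 0.2^2 * 0.08
= pi * 9 * 3.0 * 0.0400 * 0.08
= 0.2714

Q = 0.2714


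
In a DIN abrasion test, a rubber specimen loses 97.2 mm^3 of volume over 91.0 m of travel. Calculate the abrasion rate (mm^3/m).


Rate = volume_loss / distance
= 97.2 / 91.0
= 1.068 mm^3/m

1.068 mm^3/m


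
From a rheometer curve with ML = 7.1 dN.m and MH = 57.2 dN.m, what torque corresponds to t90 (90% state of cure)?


M90 = ML + 0.9 * (MH - ML)
M90 = 7.1 + 0.9 * (57.2 - 7.1)
M90 = 7.1 + 0.9 * 50.1
M90 = 52.19 dN.m

52.19 dN.m


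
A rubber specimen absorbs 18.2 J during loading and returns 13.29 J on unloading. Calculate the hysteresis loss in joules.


Hysteresis loss = loading - unloading
= 18.2 - 13.29
= 4.91 J

4.91 J


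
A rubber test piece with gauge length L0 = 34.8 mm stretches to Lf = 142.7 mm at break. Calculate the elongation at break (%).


Elongation = (Lf - L0) / L0 * 100
= (142.7 - 34.8) / 34.8 * 100
= 107.9 / 34.8 * 100
= 310.1%

310.1%


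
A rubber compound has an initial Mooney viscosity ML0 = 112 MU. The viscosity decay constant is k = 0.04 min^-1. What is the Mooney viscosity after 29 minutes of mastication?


ML = ML0 * exp(-k * t)
ML = 112 * exp(-0.04 * 29)
ML = 112 * 0.3135
ML = 35.11 MU

35.11 MU


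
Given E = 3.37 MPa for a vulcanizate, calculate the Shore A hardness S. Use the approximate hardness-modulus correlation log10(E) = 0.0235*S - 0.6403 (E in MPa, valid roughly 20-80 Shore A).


log10(E) = 0.0235*S - 0.6403  =>  S = (log10(E) + 0.6403) / 0.0235
log10(3.37) = 0.527630
S = (0.527630 + 0.6403) / 0.0235 = 1.167930 / 0.0235
S = 49.7

Shore A = 49.7


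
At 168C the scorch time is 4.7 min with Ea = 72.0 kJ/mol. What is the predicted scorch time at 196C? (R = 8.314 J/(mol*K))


Convert temperatures: T1 = 168 + 273.15 = 441.15 K, T2 = 196 + 273.15 = 469.15 K
ts2_new = 4.7 * exp(72000 / 8.314 * (1/469.15 - 1/441.15))
1/T2 - 1/T1 = -1.3529e-04
ts2_new = 1.46 min

1.46 min


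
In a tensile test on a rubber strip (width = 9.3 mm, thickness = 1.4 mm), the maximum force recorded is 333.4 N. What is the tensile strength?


Area = width * thickness = 9.3 * 1.4 = 13.02 mm^2
TS = force / area = 333.4 / 13.02 = 25.61 MPa

25.61 MPa


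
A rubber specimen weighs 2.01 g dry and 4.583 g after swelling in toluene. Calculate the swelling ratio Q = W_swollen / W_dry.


Q = W_swollen / W_dry
Q = 4.583 / 2.01
Q = 2.28

Q = 2.28


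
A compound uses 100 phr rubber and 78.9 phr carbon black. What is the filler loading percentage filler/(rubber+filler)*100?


Filler % = filler / (rubber + filler) * 100
= 78.9 / (100 + 78.9) * 100
= 78.9 / 178.9 * 100
= 44.1%

44.1%


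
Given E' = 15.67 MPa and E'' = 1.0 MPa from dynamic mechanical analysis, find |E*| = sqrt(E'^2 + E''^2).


|E*| = sqrt(E'^2 + E''^2)
= sqrt(15.67^2 + 1.0^2)
= sqrt(245.5489 + 1.0000)
= 15.702 MPa

15.702 MPa


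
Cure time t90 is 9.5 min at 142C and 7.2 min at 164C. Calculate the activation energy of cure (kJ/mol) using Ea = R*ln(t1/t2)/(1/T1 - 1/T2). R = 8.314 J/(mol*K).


T1 = 415.15 K, T2 = 437.15 K
1/T1 - 1/T2 = 1.2122e-04
ln(t1/t2) = ln(9.5/7.2) = 0.2772
Ea = 8.314 * 0.2772 / 1.2122e-04 = 19012.2260 J/mol
Ea = 19.01 kJ/mol

19.01 kJ/mol


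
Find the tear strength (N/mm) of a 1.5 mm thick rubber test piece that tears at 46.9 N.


Tear strength = force / thickness
= 46.9 / 1.5
= 31.27 N/mm

31.27 N/mm


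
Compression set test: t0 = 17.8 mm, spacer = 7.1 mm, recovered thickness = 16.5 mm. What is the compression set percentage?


CS = (t0 - recovered) / (t0 - ts) * 100
= (17.8 - 16.5) / (17.8 - 7.1) * 100
= 1.3 / 10.7 * 100
= 12.1%

12.1%


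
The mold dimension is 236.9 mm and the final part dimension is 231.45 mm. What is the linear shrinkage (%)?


Shrinkage = (mold - part) / mold * 100
= (236.9 - 231.45) / 236.9 * 100
= 5.45 / 236.9 * 100
= 2.3%

2.3%


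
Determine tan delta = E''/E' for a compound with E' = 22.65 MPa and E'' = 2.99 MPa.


tan delta = E'' / E'
= 2.99 / 22.65
= 0.132

tan delta = 0.132


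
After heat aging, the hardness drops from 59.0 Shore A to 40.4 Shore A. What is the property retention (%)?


Retention = aged / original * 100
= 40.4 / 59.0 * 100
= 68.5%

68.5%


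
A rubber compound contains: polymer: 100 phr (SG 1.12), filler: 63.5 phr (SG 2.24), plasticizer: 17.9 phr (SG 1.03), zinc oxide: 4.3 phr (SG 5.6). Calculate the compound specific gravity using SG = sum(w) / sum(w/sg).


Sum of weights = 185.7
Volume contributions:
  polymer: 100/1.12 = 89.2857
  filler: 63.5/2.24 = 28.3482
  plasticizer: 17.9/1.03 = 17.3786
  zinc oxide: 4.3/5.6 = 0.7679
Sum of volumes = 135.7804
SG = 185.7 / 135.7804 = 1.368

SG = 1.368


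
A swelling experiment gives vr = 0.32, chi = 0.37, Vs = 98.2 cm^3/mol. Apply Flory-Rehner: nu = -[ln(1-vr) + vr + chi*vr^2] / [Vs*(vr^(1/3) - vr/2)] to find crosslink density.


ln(1 - vr) = ln(1 - 0.32) = -0.3857
Numerator = -((-0.3857) + 0.32 + 0.37 * 0.32^2) = 0.0278
Denominator = 98.2 * (0.32^(1/3) - 0.32/2) = 51.4559
nu = 0.0278 / 51.4559 = 5.3977e-04 mol/cm^3

5.3977e-04 mol/cm^3


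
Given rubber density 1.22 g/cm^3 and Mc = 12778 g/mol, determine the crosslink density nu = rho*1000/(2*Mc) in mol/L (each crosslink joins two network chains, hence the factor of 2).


nu = rho * 1000 / (2 * Mc)
nu = 1.22 * 1000 / (2 * 12778)
nu = 1220.0 / 25556
nu = 0.0477 mol/L

0.0477 mol/L


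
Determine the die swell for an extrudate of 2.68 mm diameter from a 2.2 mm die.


Die swell ratio = D_extrudate / D_die
= 2.68 / 2.2
= 1.218

Die swell = 1.218


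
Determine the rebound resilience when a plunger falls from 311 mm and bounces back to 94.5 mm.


Resilience = h_rebound / h_drop * 100
= 94.5 / 311 * 100
= 30.4%

30.4%


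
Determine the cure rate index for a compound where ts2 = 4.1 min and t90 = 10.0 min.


CRI = 100 / (t90 - ts2)
= 100 / (10.0 - 4.1)
= 100 / 5.9
= 16.95 min^-1

16.95 min^-1


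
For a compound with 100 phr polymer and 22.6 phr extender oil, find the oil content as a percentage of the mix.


Oil % = oil / (100 + oil) * 100
= 22.6 / (100 + 22.6) * 100
= 22.6 / 122.6 * 100
= 18.43%

18.43%


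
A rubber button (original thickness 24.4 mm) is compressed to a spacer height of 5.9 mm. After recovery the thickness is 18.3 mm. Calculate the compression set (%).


CS = (t0 - recovered) / (t0 - ts) * 100
= (24.4 - 18.3) / (24.4 - 5.9) * 100
= 6.1 / 18.5 * 100
= 33.0%

33.0%


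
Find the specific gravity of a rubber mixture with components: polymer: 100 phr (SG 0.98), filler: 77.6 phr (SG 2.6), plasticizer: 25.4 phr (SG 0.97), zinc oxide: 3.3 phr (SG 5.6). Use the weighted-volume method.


Sum of weights = 206.3
Volume contributions:
  polymer: 100/0.98 = 102.0408
  filler: 77.6/2.6 = 29.8462
  plasticizer: 25.4/0.97 = 26.1856
  zinc oxide: 3.3/5.6 = 0.5893
Sum of volumes = 158.6618
SG = 206.3 / 158.6618 = 1.3

SG = 1.3


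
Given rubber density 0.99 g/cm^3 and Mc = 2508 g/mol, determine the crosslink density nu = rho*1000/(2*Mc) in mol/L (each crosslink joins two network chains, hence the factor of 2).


nu = rho * 1000 / (2 * Mc)
nu = 0.99 * 1000 / (2 * 2508)
nu = 990.0 / 5016
nu = 0.1974 mol/L

0.1974 mol/L


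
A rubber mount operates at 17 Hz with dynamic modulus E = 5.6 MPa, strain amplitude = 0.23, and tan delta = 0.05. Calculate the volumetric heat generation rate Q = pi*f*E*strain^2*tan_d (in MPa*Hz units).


Q = pi * f * E * strain^2 * tan_d
= pi * 17 * 5.6 * 0.23^2 * 0.05
= pi * 17 * 5.6 * 0.0529 * 0.05
= 0.7911

Q = 0.7911


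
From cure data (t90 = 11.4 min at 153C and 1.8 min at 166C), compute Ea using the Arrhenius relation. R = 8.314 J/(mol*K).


T1 = 426.15 K, T2 = 439.15 K
1/T1 - 1/T2 = 6.9465e-05
ln(t1/t2) = ln(11.4/1.8) = 1.8458
Ea = 8.314 * 1.8458 / 6.9465e-05 = 220918.9494 J/mol
Ea = 220.92 kJ/mol

220.92 kJ/mol
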